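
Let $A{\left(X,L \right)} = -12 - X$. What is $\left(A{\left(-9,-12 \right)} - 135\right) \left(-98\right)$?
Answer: $13524$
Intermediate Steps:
$\left(A{\left(-9,-12 \right)} - 135\right) \left(-98\right) = \left(\left(-12 - -9\right) - 135\right) \left(-98\right) = \left(\left(-12 + 9\right) - 135\right) \left(-98\right) = \left(-3 - 135\right) \left(-98\right) = \left(-138\right) \left(-98\right) = 13524$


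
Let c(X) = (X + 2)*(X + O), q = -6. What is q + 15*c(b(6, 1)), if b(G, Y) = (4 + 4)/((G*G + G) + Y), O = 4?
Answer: 242706/1849 ≈ 131.26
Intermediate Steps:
b(G, Y) = 8/(G + Y + G²) (b(G, Y) = 8/((G² + G) + Y) = 8/((G + G²) + Y) = 8/(G + Y + G²))
c(X) = (2 + X)*(4 + X) (c(X) = (X + 2)*(X + 4) = (2 + X)*(4 + X))
q + 15*c(b(6, 1)) = -6 + 15*(8 + (8/(6 + 1 + 6²))² + 6*(8/(6 + 1 + 6²))) = -6 + 15*(8 + (8/(6 + 1 + 36))² + 6*(8/(6 + 1 + 36))) = -6 + 15*(8 + (8/43)² + 6*(8/43)) = -6 + 15*(8 + 64/1849 + 48/43) = -6 + 15*(16920/1849) = -6 + 253800/1849 = 242706/1849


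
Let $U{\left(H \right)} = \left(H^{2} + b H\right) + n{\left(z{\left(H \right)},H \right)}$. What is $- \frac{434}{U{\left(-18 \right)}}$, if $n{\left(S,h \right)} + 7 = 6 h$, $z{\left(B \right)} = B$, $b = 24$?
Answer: $\frac{434}{223} \approx 1.9462$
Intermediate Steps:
$n{\left(S,h \right)} = -7 + 6 h$
$U{\left(H \right)} = -7 + H^{2} + 30 H$ ($U{\left(H \right)} = \left(H^{2} + 24 H\right) + \left(-7 + 6 H\right) = -7 + H^{2} + 30 H$)
$- \frac{434}{U{\left(-18 \right)}} = - \frac{434}{-7 + \left(-18\right)^{2} + 30 \left(-18\right)} = - \frac{434}{-7 + 324 - 540} = - \frac{434}{-223} = \left(-434\right) \left(- \frac{1}{223}\right) = \frac{434}{223}$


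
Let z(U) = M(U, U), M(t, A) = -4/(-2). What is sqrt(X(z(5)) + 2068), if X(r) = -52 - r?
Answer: sqrt(2014) ≈ 44.878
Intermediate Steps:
M(t, A) = 2 (M(t, A) = -4*(-1/2) = 2)
z(U) = 2
sqrt(X(z(5)) + 2068) = sqrt((-52 - 1*2) + 2068) = sqrt((-52 - 2) + 2068) = sqrt(-54 + 2068) = sqrt(2014)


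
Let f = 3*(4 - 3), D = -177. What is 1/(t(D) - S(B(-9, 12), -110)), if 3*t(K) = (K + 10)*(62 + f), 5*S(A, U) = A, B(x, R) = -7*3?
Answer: -15/54212 ≈ -0.00027669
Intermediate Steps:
B(x, R) = -21
f = 3 (f = 3*1 = 3)
S(A, U) = A/5
t(K) = 650/3 + 65*K/3 (t(K) = ((K + 10)*(62 + 3))/3 = ((10 + K)*65)/3 = (650 + 65*K)/3 = 650/3 + 65*K/3)
1/(t(D) - S(B(-9, 12), -110)) = 1/((650/3 + (65/3)*(-177)) - (-21)/5) = 1/((650/3 - 3835) - 1*(-21/5)) = 1/(-10855/3 + 21/5) = 1/(-54212/15) = -15/54212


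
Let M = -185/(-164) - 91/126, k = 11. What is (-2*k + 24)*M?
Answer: 599/738 ≈ 0.81165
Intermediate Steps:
M = 599/1476 (M = -185*(-1/164) - 91*1/126 = 185/164 - 13/18 = 599/1476 ≈ 0.40583)
(-2*k + 24)*M = (-2*11 + 24)*(599/1476) = (-22 + 24)*(599/1476) = 2*(599/1476) = 599/738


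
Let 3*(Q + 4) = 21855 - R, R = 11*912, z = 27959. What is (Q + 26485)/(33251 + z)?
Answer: 15211/30605 ≈ 0.49701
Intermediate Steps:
R = 10032
Q = 3937 (Q = -4 + (21855 - 1*10032)/3 = -4 + (21855 - 10032)/3 = -4 + (⅓)*11823 = -4 + 3941 = 3937)
(Q + 26485)/(33251 + z) = (3937 + 26485)/(33251 + 27959) = 30422/61210 = 30422*(1/61210) = 15211/30605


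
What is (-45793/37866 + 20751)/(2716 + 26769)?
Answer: 785711573/1116479010 ≈ 0.70374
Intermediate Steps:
(-45793/37866 + 20751)/(2716 + 26769) = (-45793*1/37866 + 20751)/29485 = (-45793/37866 + 20751)*(1/29485) = (785711573/37866)*(1/29485) = 785711573/1116479010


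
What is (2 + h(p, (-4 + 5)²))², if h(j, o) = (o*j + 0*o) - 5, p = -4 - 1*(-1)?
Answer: 36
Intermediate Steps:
p = -3 (p = -4 + 1 = -3)
h(j, o) = -5 + j*o (h(j, o) = (j*o + 0) - 5 = j*o - 5 = -5 + j*o)
(2 + h(p, (-4 + 5)²))² = (2 + (-5 - 3*(-4 + 5)²))² = (2 + (-5 - 3*1²))² = (2 + (-5 - 3*1))² = (2 + (-5 - 3))² = (2 - 8)² = (-6)² = 36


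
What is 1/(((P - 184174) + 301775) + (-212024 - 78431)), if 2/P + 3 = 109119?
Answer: -54558/9430568531 ≈ -5.7852e-6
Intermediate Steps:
P = 1/54558 (P = 2/(-3 + 109119) = 2/109116 = 2*(1/109116) = 1/54558 ≈ 1.8329e-5)
1/(((P - 184174) + 301775) + (-212024 - 78431)) = 1/(((1/54558 - 184174) + 301775) + (-212024 - 78431)) = 1/((-10048165091/54558 + 301775) - 290455) = 1/(6416075359/54558 - 290455) = 1/(-9430568531/54558) = -54558/9430568531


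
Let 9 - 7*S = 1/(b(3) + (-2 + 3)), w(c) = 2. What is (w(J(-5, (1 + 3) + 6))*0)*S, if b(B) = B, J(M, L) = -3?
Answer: 0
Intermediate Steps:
S = 5/4 (S = 9/7 - 1/(7*(3 + (-2 + 3))) = 9/7 - 1/(7*(3 + 1)) = 9/7 - ⅐/4 = 9/7 - ⅐*¼ = 9/7 - 1/28 = 5/4 ≈ 1.2500)
(w(J(-5, (1 + 3) + 6))*0)*S = (2*0)*(5/4) = 0*(5/4) = 0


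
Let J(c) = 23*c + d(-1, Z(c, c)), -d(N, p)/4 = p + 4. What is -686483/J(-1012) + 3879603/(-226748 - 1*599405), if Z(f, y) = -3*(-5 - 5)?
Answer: 476310724463/19341894036 ≈ 24.626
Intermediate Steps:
Z(f, y) = 30 (Z(f, y) = -3*(-10) = 30)
d(N, p) = -16 - 4*p (d(N, p) = -4*(p + 4) = -4*(4 + p) = -16 - 4*p)
J(c) = -136 + 23*c (J(c) = 23*c + (-16 - 4*30) = 23*c + (-16 - 120) = 23*c - 136 = -136 + 23*c)
-686483/J(-1012) + 3879603/(-226748 - 1*599405) = -686483/(-136 + 23*(-1012)) + 3879603/(-226748 - 1*599405) = -686483/(-136 - 23276) + 3879603/(-226748 - 599405) = -686483/(-23412) + 3879603/(-826153) = -686483*(-1/23412) + 3879603*(-1/826153) = 686483/23412 - 3879603/826153 = 476310724463/19341894036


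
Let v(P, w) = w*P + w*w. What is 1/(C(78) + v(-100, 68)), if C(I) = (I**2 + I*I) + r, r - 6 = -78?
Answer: 1/9920 ≈ 0.00010081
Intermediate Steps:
r = -72 (r = 6 - 78 = -72)
v(P, w) = w**2 + P*w (v(P, w) = P*w + w**2 = w**2 + P*w)
C(I) = -72 + 2*I**2 (C(I) = (I**2 + I*I) - 72 = (I**2 + I**2) - 72 = 2*I**2 - 72 = -72 + 2*I**2)
1/(C(78) + v(-100, 68)) = 1/((-72 + 2*78**2) + 68*(-100 + 68)) = 1/((-72 + 2*6084) + 68*(-32)) = 1/((-72 + 12168) - 2176) = 1/(12096 - 2176) = 1/9920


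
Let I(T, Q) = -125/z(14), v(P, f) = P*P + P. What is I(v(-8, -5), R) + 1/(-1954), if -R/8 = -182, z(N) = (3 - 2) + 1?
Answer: -61063/977 ≈ -62.500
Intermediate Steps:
z(N) = 2 (z(N) = 1 + 1 = 2)
v(P, f) = P + P² (v(P, f) = P² + P = P + P²)
R = 1456 (R = -8*(-182) = 1456)
I(T, Q) = -125/2
I(v(-8, -5), R) + 1/(-1954) = -125/2 + 1/(-1954) = -125/2 - 1/1954 = -61063/977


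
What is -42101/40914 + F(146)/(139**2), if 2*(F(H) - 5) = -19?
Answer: -406808767/395249697 ≈ -1.0292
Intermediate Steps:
F(H) = -9/2 (F(H) = 5 + (1/2)*(-19) = 5 - 19/2 = -9/2)
-42101/40914 + F(146)/(139**2) = -42101/40914 - 9/(2*(139**2)) = -42101*1/40914 - 9/2/19321 = -42101/40914 - 9/2*1/19321 = -42101/40914 - 9/38642 = -406808767/395249697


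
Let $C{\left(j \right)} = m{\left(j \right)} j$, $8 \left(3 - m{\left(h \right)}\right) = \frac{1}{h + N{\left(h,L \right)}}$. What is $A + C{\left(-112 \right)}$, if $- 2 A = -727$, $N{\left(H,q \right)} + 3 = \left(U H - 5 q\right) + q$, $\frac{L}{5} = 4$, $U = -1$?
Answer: $\frac{4537}{166} \approx 27.331$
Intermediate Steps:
$L = 20$ ($L = 5 \cdot 4 = 20$)
$N{\left(H,q \right)} = -3 - H - 4 q$ ($N{\left(H,q \right)} = -3 + \left(\left(- H - 5 q\right) + q\right) = -3 - \left(H + 4 q\right) = -3 - H - 4 q$)
$A = \frac{727}{2}$ ($A = \left(- \frac{1}{2}\right) \left(-727\right) = \frac{727}{2} \approx 363.5$)
$m{\left(h \right)} = \frac{1993}{664}$ ($m{\left(h \right)} = 3 - \frac{1}{8 \left(h - \left(83 + h\right)\right)} = 3 - \frac{1}{8 \left(-83\right)} = 3 - - \frac{1}{664} = 3 + \frac{1}{664} = \frac{1993}{664}$)
$C{\left(j \right)} = \frac{1993 j}{664}$
$A + C{\left(-112 \right)} = \frac{727}{2} + \frac{1993}{664} \left(-112\right) = \frac{727}{2} - \frac{27902}{83} = \frac{4537}{166}$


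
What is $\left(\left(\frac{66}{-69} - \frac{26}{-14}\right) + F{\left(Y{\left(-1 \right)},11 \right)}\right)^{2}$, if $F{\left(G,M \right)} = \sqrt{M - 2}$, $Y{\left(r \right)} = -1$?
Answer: $\frac{394384}{25921} \approx 15.215$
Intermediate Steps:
$F{\left(G,M \right)} = \sqrt{-2 + M}$
$\left(\left(\frac{66}{-69} - \frac{26}{-14}\right) + F{\left(Y{\left(-1 \right)},11 \right)}\right)^{2} = \left(\left(\frac{66}{-69} - \frac{26}{-14}\right) + \sqrt{-2 + 11}\right)^{2} = \left(\left(66 \left(- \frac{1}{69}\right) - - \frac{13}{7}\right) + \sqrt{9}\right)^{2} = \left(\left(- \frac{22}{23} + \frac{13}{7}\right) + 3\right)^{2} = \left(\frac{145}{161} + 3\right)^{2} = \left(\frac{628}{161}\right)^{2} = \frac{394384}{25921}$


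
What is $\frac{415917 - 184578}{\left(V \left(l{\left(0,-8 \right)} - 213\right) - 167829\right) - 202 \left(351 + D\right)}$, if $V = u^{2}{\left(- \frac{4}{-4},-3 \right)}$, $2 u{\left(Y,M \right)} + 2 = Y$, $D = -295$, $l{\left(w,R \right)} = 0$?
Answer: $- \frac{925356}{716777} \approx -1.291$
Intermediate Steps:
$u{\left(Y,M \right)} = -1 + \frac{Y}{2}$
$V = \frac{1}{4}$ ($V = \left(-1 + \frac{\left(-4\right) \frac{1}{-4}}{2}\right)^{2} = \left(-1 + \frac{\left(-4\right) \left(- \frac{1}{4}\right)}{2}\right)^{2} = \left(-1 + \frac{1}{2} \cdot 1\right)^{2} = \left(-1 + \frac{1}{2}\right)^{2} = \left(- \frac{1}{2}\right)^{2} = \frac{1}{4} \approx 0.25$)
$\frac{415917 - 184578}{\left(V \left(l{\left(0,-8 \right)} - 213\right) - 167829\right) - 202 \left(351 + D\right)} = \frac{415917 - 184578}{\left(\frac{0 - 213}{4} - 167829\right) - 202 \left(351 - 295\right)} = \frac{231339}{\left(\frac{1}{4} \left(-213\right) - 167829\right) - 11312} = \frac{231339}{\left(- \frac{213}{4} - 167829\right) - 11312} = \frac{231339}{- \frac{671529}{4} - 11312} = \frac{231339}{- \frac{716777}{4}} = 231339 \left(- \frac{4}{716777}\right) = - \frac{925356}{716777}$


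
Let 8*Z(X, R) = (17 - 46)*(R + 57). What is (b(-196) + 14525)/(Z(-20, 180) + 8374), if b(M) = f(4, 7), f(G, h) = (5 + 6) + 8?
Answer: 116352/60119 ≈ 1.9354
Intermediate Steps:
f(G, h) = 19 (f(G, h) = 11 + 8 = 19)
b(M) = 19
Z(X, R) = -1653/8 - 29*R/8 (Z(X, R) = ((17 - 46)*(R + 57))/8 = (-29*(57 + R))/8 = (-1653 - 29*R)/8 = -1653/8 - 29*R/8)
(b(-196) + 14525)/(Z(-20, 180) + 8374) = (19 + 14525)/((-1653/8 - 29/8*180) + 8374) = 14544/((-1653/8 - 1305/2) + 8374) = 14544/(-6873/8 + 8374) = 14544/(60119/8) = 14544*(8/60119) = 116352/60119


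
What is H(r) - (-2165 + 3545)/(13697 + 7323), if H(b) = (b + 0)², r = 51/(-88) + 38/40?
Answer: 14565619/203473600 ≈ 0.071585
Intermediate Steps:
r = 163/440 (r = 51*(-1/88) + 38*(1/40) = -51/88 + 19/20 = 163/440 ≈ 0.37045)
H(b) = b²
H(r) - (-2165 + 3545)/(13697 + 7323) = (163/440)² - (-2165 + 3545)/(13697 + 7323) = 26569/193600 - 1380/21020 = 26569/193600 - 1*69/1051 = 26569/193600 - 69/1051 = 14565619/203473600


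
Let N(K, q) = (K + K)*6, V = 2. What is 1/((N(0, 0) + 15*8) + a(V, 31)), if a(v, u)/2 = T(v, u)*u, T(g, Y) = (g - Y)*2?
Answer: -1/3476 ≈ -0.00028769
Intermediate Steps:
T(g, Y) = -2*Y + 2*g
N(K, q) = 12*K (N(K, q) = (2*K)*6 = 12*K)
a(v, u) = 2*u*(-2*u + 2*v) (a(v, u) = 2*((-2*u + 2*v)*u) = 2*(u*(-2*u + 2*v)) = 2*u*(-2*u + 2*v))
1/((N(0, 0) + 15*8) + a(V, 31)) = 1/((12*0 + 15*8) + 4*31*(2 - 1*31)) = 1/((0 + 120) + 4*31*(2 - 31)) = 1/(120 + 4*31*(-29)) = 1/(120 - 3596) = 1/(-3476) = -1/3476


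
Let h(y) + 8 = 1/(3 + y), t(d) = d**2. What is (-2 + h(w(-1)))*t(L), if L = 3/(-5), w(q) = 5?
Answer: -711/200 ≈ -3.5550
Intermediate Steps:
L = -3/5 (L = 3*(-1/5) = -3/5 ≈ -0.60000)
h(y) = -8 + 1/(3 + y)
(-2 + h(w(-1)))*t(L) = (-2 + (-23 - 8*5)/(3 + 5))*(-3/5)**2 = (-2 + (-23 - 40)/8)*(9/25) = (-2 + (1/8)*(-63))*(9/25) = (-2 - 63/8)*(9/25) = -79/8*9/25 = -711/200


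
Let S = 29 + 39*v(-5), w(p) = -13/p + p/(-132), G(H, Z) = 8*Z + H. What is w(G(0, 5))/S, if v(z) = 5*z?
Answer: 829/1248720 ≈ 0.00066388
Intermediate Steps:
G(H, Z) = H + 8*Z
w(p) = -13/p - p/132 (w(p) = -13/p + p*(-1/132) = -13/p - p/132)
S = -946 (S = 29 + 39*(5*(-5)) = 29 + 39*(-25) = 29 - 975 = -946)
w(G(0, 5))/S = (-13/(0 + 8*5) - (0 + 8*5)/132)/(-946) = (-13/(0 + 40) - (0 + 40)/132)*(-1/946) = (-13/40 - 1/132*40)*(-1/946) = (-13*1/40 - 10/33)*(-1/946) = (-13/40 - 10/33)*(-1/946) = -829/1320*(-1/946) = 829/1248720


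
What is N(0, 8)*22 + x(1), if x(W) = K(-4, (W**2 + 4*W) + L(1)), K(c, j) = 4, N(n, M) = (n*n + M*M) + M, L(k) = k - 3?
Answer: 1588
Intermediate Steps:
L(k) = -3 + k
N(n, M) = M + M**2 + n**2 (N(n, M) = (n**2 + M**2) + M = (M**2 + n**2) + M = M + M**2 + n**2)
x(W) = 4
N(0, 8)*22 + x(1) = (8 + 8**2 + 0**2)*22 + 4 = (8 + 64 + 0)*22 + 4 = 72*22 + 4 = 1584 + 4 = 1588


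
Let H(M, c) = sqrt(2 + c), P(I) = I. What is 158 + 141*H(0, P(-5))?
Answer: 158 + 141*I*sqrt(3) ≈ 158.0 + 244.22*I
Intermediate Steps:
158 + 141*H(0, P(-5)) = 158 + 141*sqrt(2 - 5) = 158 + 141*sqrt(-3) = 158 + 141*(I*sqrt(3)) = 158 + 141*I*sqrt(3)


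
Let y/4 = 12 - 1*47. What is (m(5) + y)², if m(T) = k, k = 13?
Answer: 16129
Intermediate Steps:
m(T) = 13
y = -140 (y = 4*(12 - 1*47) = 4*(12 - 47) = 4*(-35) = -140)
(m(5) + y)² = (13 - 140)² = (-127)² = 16129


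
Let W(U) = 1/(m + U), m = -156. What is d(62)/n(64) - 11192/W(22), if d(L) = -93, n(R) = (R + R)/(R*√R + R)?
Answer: 2998619/2 ≈ 1.4993e+6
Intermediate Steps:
n(R) = 2*R/(R + R^(3/2)) (n(R) = (2*R)/(R^(3/2) + R) = (2*R)/(R + R^(3/2)) = 2*R/(R + R^(3/2)))
W(U) = 1/(-156 + U)
d(62)/n(64) - 11192/W(22) = -93/(2*64/(64 + 64^(3/2))) - 11192/(1/(-156 + 22)) = -93/(2*64/(64 + 512)) - 11192/(1/(-134)) = -93/(2*64/576) - 11192/(-1/134) = -93/(2*64*(1/576)) - 11192*(-134) = -93/2/9 + 1499728 = -93*9/2 + 1499728 = -837/2 + 1499728 = 2998619/2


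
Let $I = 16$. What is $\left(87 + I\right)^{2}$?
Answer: $10609$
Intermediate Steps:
$\left(87 + I\right)^{2} = \left(87 + 16\right)^{2} = 103^{2} = 10609$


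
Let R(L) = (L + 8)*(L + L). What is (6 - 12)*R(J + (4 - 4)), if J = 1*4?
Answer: -576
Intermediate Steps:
J = 4
R(L) = 2*L*(8 + L) (R(L) = (8 + L)*(2*L) = 2*L*(8 + L))
(6 - 12)*R(J + (4 - 4)) = (6 - 12)*(2*(4 + (4 - 4))*(8 + (4 + (4 - 4)))) = -12*(4 + 0)*(8 + (4 + 0)) = -12*4*(8 + 4) = -12*4*12 = -6*96 = -576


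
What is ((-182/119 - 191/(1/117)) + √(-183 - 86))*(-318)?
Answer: 120816150/17 - 318*I*√269 ≈ 7.1068e+6 - 5215.6*I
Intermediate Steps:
((-182/119 - 191/(1/117)) + √(-183 - 86))*(-318) = ((-182*1/119 - 191/1/117) + √(-269))*(-318) = ((-26/17 - 191*117) + I*√269)*(-318) = ((-26/17 - 22347) + I*√269)*(-318) = (-379925/17 + I*√269)*(-318) = 120816150/17 - 318*I*√269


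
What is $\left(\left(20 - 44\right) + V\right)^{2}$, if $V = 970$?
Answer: $894916$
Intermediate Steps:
$\left(\left(20 - 44\right) + V\right)^{2} = \left(\left(20 - 44\right) + 970\right)^{2} = \left(-24 + 970\right)^{2} = 946^{2} = 894916$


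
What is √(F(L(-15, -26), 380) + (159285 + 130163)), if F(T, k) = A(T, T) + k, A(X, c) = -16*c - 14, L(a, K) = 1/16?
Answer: √289813 ≈ 538.34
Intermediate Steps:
L(a, K) = 1/16
A(X, c) = -14 - 16*c
F(T, k) = -14 + k - 16*T (F(T, k) = (-14 - 16*T) + k = -14 + k - 16*T)
√(F(L(-15, -26), 380) + (159285 + 130163)) = √((-14 + 380 - 16*1/16) + (159285 + 130163)) = √((-14 + 380 - 1) + 289448) = √(365 + 289448) = √289813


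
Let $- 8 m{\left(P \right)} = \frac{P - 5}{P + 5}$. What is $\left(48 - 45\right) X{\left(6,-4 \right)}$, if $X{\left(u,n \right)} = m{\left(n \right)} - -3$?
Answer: $\frac{99}{8} \approx 12.375$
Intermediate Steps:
$m{\left(P \right)} = - \frac{-5 + P}{8 \left(5 + P\right)}$ ($m{\left(P \right)} = - \frac{\left(P - 5\right) \frac{1}{P + 5}}{8} = - \frac{\left(-5 + P\right) \frac{1}{5 + P}}{8} = - \frac{\frac{1}{5 + P} \left(-5 + P\right)}{8} = - \frac{-5 + P}{8 \left(5 + P\right)}$)
$X{\left(u,n \right)} = 3 + \frac{5 - n}{8 \left(5 + n\right)}$ ($X{\left(u,n \right)} = \frac{5 - n}{8 \left(5 + n\right)} - -3 = \frac{5 - n}{8 \left(5 + n\right)} + 3 = 3 + \frac{5 - n}{8 \left(5 + n\right)}$)
$\left(48 - 45\right) X{\left(6,-4 \right)} = \left(48 - 45\right) \frac{125 + 23 \left(-4\right)}{8 \left(5 - 4\right)} = 3 \frac{125 - 92}{8 \cdot 1} = 3 \cdot \frac{1}{8} \cdot 1 \cdot 33 = 3 \cdot \frac{33}{8} = \frac{99}{8}$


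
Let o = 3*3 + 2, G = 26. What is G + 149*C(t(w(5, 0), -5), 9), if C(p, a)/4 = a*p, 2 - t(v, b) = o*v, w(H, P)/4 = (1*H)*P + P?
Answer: 10754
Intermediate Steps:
w(H, P) = 4*P + 4*H*P (w(H, P) = 4*((1*H)*P + P) = 4*(H*P + P) = 4*(P + H*P) = 4*P + 4*H*P)
o = 11 (o = 9 + 2 = 11)
t(v, b) = 2 - 11*v
C(p, a) = 4*a*p (C(p, a) = 4*(a*p) = 4*a*p)
G + 149*C(t(w(5, 0), -5), 9) = 26 + 149*(4*9*(2 - 44*0*(1 + 5))) = 26 + 149*(4*9*(2 - 44*0*6)) = 26 + 149*(4*9*(2 - 11*0)) = 26 + 149*(4*9*(2 + 0)) = 26 + 149*(4*9*2) = 26 + 149*72 = 26 + 10728 = 10754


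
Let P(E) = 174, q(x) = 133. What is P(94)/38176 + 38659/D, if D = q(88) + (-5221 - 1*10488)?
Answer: -92070985/37164336 ≈ -2.4774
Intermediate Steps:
D = -15576 (D = 133 + (-5221 - 1*10488) = 133 + (-5221 - 10488) = 133 - 15709 = -15576)
P(94)/38176 + 38659/D = 174/38176 + 38659/(-15576) = 174*(1/38176) + 38659*(-1/15576) = 87/19088 - 38659/15576 = -92070985/37164336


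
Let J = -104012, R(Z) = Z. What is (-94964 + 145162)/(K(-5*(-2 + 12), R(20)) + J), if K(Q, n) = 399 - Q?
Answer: -50198/103563 ≈ -0.48471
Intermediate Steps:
(-94964 + 145162)/(K(-5*(-2 + 12), R(20)) + J) = (-94964 + 145162)/((399 - (-5)*(-2 + 12)) - 104012) = 50198/((399 - (-5)*10) - 104012) = 50198/((399 - 1*(-50)) - 104012) = 50198/((399 + 50) - 104012) = 50198/(449 - 104012) = 50198/(-103563) = 50198*(-1/103563) = -50198/103563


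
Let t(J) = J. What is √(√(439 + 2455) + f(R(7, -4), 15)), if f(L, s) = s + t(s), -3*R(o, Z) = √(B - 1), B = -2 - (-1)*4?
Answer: √(30 + √2894) ≈ 9.1540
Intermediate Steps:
B = 2 (B = -2 - 1*(-4) = -2 + 4 = 2)
R(o, Z) = -⅓ (R(o, Z) = -√(2 - 1)/3 = -√1/3 = -⅓*1 = -⅓)
f(L, s) = 2*s (f(L, s) = s + s = 2*s)
√(√(439 + 2455) + f(R(7, -4), 15)) = √(√(439 + 2455) + 2*15) = √(√2894 + 30) = √(30 + √2894)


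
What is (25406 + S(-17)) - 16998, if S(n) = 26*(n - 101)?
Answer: 5340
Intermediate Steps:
S(n) = -2626 + 26*n (S(n) = 26*(-101 + n) = -2626 + 26*n)
(25406 + S(-17)) - 16998 = (25406 + (-2626 + 26*(-17))) - 16998 = (25406 + (-2626 - 442)) - 16998 = (25406 - 3068) - 16998 = 22338 - 16998 = 5340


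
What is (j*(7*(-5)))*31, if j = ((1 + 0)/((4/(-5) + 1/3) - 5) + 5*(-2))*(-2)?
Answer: -905975/41 ≈ -22097.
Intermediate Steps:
j = 835/41 (j = (1/((4*(-⅕) + 1*(⅓)) - 5) - 10)*(-2) = (1/((-⅘ + ⅓) - 5) - 10)*(-2) = (1/(-7/15 - 5) - 10)*(-2) = (1/(-82/15) - 10)*(-2) = (1*(-15/82) - 10)*(-2) = (-15/82 - 10)*(-2) = -835/82*(-2) = 835/41 ≈ 20.366)
(j*(7*(-5)))*31 = (835*(7*(-5))/41)*31 = ((835/41)*(-35))*31 = -29225/41*31 = -905975/41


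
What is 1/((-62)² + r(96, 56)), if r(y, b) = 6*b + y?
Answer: 1/4276 ≈ 0.00023386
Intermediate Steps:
r(y, b) = y + 6*b
1/((-62)² + r(96, 56)) = 1/((-62)² + (96 + 6*56)) = 1/(3844 + (96 + 336)) = 1/(3844 + 432) = 1/4276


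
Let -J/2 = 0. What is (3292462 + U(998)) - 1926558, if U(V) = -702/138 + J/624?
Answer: 31415675/23 ≈ 1.3659e+6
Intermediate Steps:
J = 0 (J = -2*0 = 0)
U(V) = -117/23 (U(V) = -702/138 + 0/624 = -702*1/138 + 0*(1/624) = -117/23 + 0 = -117/23)
(3292462 + U(998)) - 1926558 = (3292462 - 117/23) - 1926558 = 75726509/23 - 1926558 = 31415675/23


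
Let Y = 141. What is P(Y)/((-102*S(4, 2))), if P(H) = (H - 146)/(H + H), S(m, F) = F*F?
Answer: 5/115056 ≈ 4.3457e-5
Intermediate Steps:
S(m, F) = F²
P(H) = (-146 + H)/(2*H) (P(H) = (-146 + H)/((2*H)) = (-146 + H)*(1/(2*H)) = (-146 + H)/(2*H))
P(Y)/((-102*S(4, 2))) = ((½)*(-146 + 141)/141)/((-102*2²)) = ((½)*(1/141)*(-5))/((-102*4)) = -5/282/(-408) = -5/282*(-1/408) = 5/115056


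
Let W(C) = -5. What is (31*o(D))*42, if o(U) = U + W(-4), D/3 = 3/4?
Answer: -7161/2 ≈ -3580.5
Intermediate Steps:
D = 9/4 (D = 3*(3/4) = 3*(3*(¼)) = 3*(¾) = 9/4 ≈ 2.2500)
o(U) = -5 + U (o(U) = U - 5 = -5 + U)
(31*o(D))*42 = (31*(-5 + 9/4))*42 = (31*(-11/4))*42 = -341/4*42 = -7161/2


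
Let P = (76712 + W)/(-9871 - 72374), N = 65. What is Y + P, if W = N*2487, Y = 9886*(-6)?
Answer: -4878682787/82245 ≈ -59319.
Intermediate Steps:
Y = -59316
W = 161655 (W = 65*2487 = 161655)
P = -238367/82245 (P = (76712 + 161655)/(-9871 - 72374) = 238367/(-82245) = 238367*(-1/82245) = -238367/82245 ≈ -2.8983)
Y + P = -59316 - 238367/82245 = -4878682787/82245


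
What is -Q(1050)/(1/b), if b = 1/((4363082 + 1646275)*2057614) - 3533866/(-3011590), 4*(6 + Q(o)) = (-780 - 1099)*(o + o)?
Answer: 7184217358181199031569483/6206353483919292470 ≈ 1.1576e+6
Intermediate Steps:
Q(o) = -6 - 1879*o/2 (Q(o) = -6 + ((-780 - 1099)*(o + o))/4 = -6 + (-3758*o)/4 = -6 - 1879*o/2)
b = 21848015394664060529/18619060451757877410 (b = (1/2057614)/6009357 - 3533866*(-1/3011590) = (1/6009357)*(1/2057614) + 1766933/1505795 = 1/12364937094198 + 1766933/1505795 = 21848015394664060529/18619060451757877410 ≈ 1.1734)
-Q(1050)/(1/b) = -(-6 - 1879/2*1050)/(1/(21848015394664060529/18619060451757877410)) = -(-6 - 986475)/18619060451757877410/21848015394664060529 = -(-986481)*21848015394664060529/18619060451757877410 = -1*(-7184217358181199031569483/6206353483919292470) = 7184217358181199031569483/6206353483919292470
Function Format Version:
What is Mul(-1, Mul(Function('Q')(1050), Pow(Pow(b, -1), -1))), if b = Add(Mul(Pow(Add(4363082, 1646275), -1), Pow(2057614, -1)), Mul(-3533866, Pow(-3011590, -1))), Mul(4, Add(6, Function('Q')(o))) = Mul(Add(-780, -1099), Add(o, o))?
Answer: Rational(7184217358181199031569483, 6206353483919292470) ≈ 1.1576e+6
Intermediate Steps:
Function('Q')(o) = Add(-6, Mul(Rational(-1879, 2), o)) (Function('Q')(o) = Add(-6, Mul(Rational(1, 4), Mul(Add(-780, -1099), Add(o, o)))) = Add(-6, Mul(Rational(1, 4), Mul(-1879, Mul(2, o)))) = Add(-6, Mul(Rational(1, 4), Mul(-3758, o))) = Add(-6, Mul(Rational(-1879, 2), o)))
b = Rational(21848015394664060529, 18619060451757877410) (b = Add(Mul(Pow(6009357, -1), Rational(1, 2057614)), Mul(-3533866, Rational(-1, 3011590))) = Add(Mul(Rational(1, 6009357), Rational(1, 2057614)), Rational(1766933, 1505795)) = Add(Rational(1, 12364937094198), Rational(1766933, 1505795)) = Rational(21848015394664060529, 18619060451757877410) ≈ 1.1734)
Mul(-1, Mul(Function('Q')(1050), Pow(Pow(b, -1), -1))) = Mul(-1, Mul(Add(-6, Mul(Rational(-1879, 2), 1050)), Pow(Pow(Rational(21848015394664060529, 18619060451757877410), -1), -1))) = Mul(-1, Mul(Add(-6, -986475), Pow(Rational(18619060451757877410, 21848015394664060529), -1))) = Mul(-1, Mul(-986481, Rational(21848015394664060529, 18619060451757877410))) = Mul(-1, Rational(-7184217358181199031569483, 6206353483919292470)) = Rational(7184217358181199031569483, 6206353483919292470)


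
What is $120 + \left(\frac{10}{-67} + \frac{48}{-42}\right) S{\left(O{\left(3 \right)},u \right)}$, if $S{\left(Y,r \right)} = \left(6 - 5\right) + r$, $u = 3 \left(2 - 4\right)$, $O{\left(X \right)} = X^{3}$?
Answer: $\frac{59310}{469} \approx 126.46$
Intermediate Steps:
$u = -6$ ($u = 3 \left(-2\right) = -6$)
$S{\left(Y,r \right)} = 1 + r$
$120 + \left(\frac{10}{-67} + \frac{48}{-42}\right) S{\left(O{\left(3 \right)},u \right)} = 120 + \left(\frac{10}{-67} + \frac{48}{-42}\right) \left(1 - 6\right) = 120 + \left(10 \left(- \frac{1}{67}\right) + 48 \left(- \frac{1}{42}\right)\right) \left(-5\right) = 120 + \left(- \frac{10}{67} - \frac{8}{7}\right) \left(-5\right) = 120 - - \frac{3030}{469} = 120 + \frac{3030}{469} = \frac{59310}{469}$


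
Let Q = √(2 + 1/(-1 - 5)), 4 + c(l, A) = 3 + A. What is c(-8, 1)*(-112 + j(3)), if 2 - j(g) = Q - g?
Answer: 0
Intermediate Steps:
c(l, A) = -1 + A (c(l, A) = -4 + (3 + A) = -1 + A)
Q = √66/6 (Q = √(2 + 1/(-6)) = √(2 - ⅙) = √(11/6) = √66/6 ≈ 1.3540)
j(g) = 2 + g - √66/6 (j(g) = 2 - (√66/6 - g) = 2 - (-g + √66/6) = 2 + (g - √66/6) = 2 + g - √66/6)
c(-8, 1)*(-112 + j(3)) = (-1 + 1)*(-112 + (2 + 3 - √66/6)) = 0*(-112 + (5 - √66/6)) = 0*(-107 - √66/6) = 0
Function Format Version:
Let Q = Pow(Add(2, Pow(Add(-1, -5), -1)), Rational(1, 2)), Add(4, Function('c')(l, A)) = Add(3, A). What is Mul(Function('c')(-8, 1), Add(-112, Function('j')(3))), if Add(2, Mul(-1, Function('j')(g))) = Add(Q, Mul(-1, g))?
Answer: 0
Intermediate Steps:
Function('c')(l, A) = Add(-1, A) (Function('c')(l, A) = Add(-4, Add(3, A)) = Add(-1, A))
Q = Mul(Rational(1, 6), Pow(66, Rational(1, 2))) (Q = Pow(Add(2, Pow(-6, -1)), Rational(1, 2)) = Pow(Add(2, Rational(-1, 6)), Rational(1, 2)) = Pow(Rational(11, 6), Rational(1, 2)) = Mul(Rational(1, 6), Pow(66, Rational(1, 2))) ≈ 1.3540)
Function('j')(g) = Add(2, g, Mul(Rational(-1, 6), Pow(66, Rational(1, 2)))) (Function('j')(g) = Add(2, Mul(-1, Add(Mul(Rational(1, 6), Pow(66, Rational(1, 2))), Mul(-1, g)))) = Add(2, Mul(-1, Add(Mul(-1, g), Mul(Rational(1, 6), Pow(66, Rational(1, 2)))))) = Add(2, Add(g, Mul(Rational(-1, 6), Pow(66, Rational(1, 2))))) = Add(2, g, Mul(Rational(-1, 6), Pow(66, Rational(1, 2)))))
Mul(Function('c')(-8, 1), Add(-112, Function('j')(3))) = Mul(Add(-1, 1), Add(-112, Add(2, 3, Mul(Rational(-1, 6), Pow(66, Rational(1, 2)))))) = Mul(0, Add(-112, Add(5, Mul(Rational(-1, 6), Pow(66, Rational(1, 2)))))) = Mul(0, Add(-107, Mul(Rational(-1, 6), Pow(66, Rational(1, 2))))) = 0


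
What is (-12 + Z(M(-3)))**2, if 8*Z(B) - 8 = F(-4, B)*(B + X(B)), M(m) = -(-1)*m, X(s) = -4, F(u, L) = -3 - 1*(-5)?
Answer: 2601/16 ≈ 162.56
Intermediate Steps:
F(u, L) = 2 (F(u, L) = -3 + 5 = 2)
M(m) = m
Z(B) = B/4 (Z(B) = 1 + (2*(B - 4))/8 = 1 + (2*(-4 + B))/8 = 1 + (-8 + 2*B)/8 = 1 + (-1 + B/4) = B/4)
(-12 + Z(M(-3)))**2 = (-12 + (1/4)*(-3))**2 = (-12 - 3/4)**2 = (-51/4)**2 = 2601/16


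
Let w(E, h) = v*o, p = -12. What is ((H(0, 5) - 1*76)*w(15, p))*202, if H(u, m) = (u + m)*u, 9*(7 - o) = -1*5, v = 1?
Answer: -1043936/9 ≈ -1.1599e+5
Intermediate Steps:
o = 68/9 (o = 7 - (-1)*5/9 = 7 - ⅑*(-5) = 7 + 5/9 = 68/9 ≈ 7.5556)
H(u, m) = u*(m + u) (H(u, m) = (m + u)*u = u*(m + u))
w(E, h) = 68/9 (w(E, h) = 1*(68/9) = 68/9)
((H(0, 5) - 1*76)*w(15, p))*202 = ((0*(5 + 0) - 1*76)*(68/9))*202 = ((0*5 - 76)*(68/9))*202 = ((0 - 76)*(68/9))*202 = -76*68/9*202 = -5168/9*202 = -1043936/9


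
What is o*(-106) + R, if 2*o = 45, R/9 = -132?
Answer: -3573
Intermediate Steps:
R = -1188 (R = 9*(-132) = -1188)
o = 45/2 (o = (½)*45 = 45/2 ≈ 22.500)
o*(-106) + R = (45/2)*(-106) - 1188 = -2385 - 1188 = -3573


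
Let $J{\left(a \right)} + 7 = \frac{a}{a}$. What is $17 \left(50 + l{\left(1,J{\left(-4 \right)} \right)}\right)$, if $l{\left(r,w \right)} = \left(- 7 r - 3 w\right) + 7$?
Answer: $1156$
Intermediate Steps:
$J{\left(a \right)} = -6$ ($J{\left(a \right)} = -7 + \frac{a}{a} = -7 + 1 = -6$)
$l{\left(r,w \right)} = 7 - 7 r - 3 w$
$17 \left(50 + l{\left(1,J{\left(-4 \right)} \right)}\right) = 17 \left(50 - -18\right) = 17 \left(50 + \left(7 - 7 + 18\right)\right) = 17 \left(50 + 18\right) = 17 \cdot 68 = 1156$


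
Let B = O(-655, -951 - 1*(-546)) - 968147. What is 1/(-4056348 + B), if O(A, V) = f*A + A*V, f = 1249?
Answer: -1/5577315 ≈ -1.7930e-7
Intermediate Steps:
O(A, V) = 1249*A + A*V
B = -1520967 (B = -655*(1249 + (-951 - 1*(-546))) - 968147 = -655*(1249 + (-951 + 546)) - 968147 = -655*(1249 - 405) - 968147 = -655*844 - 968147 = -552820 - 968147 = -1520967)
1/(-4056348 + B) = 1/(-4056348 - 1520967) = 1/(-5577315) = -1/5577315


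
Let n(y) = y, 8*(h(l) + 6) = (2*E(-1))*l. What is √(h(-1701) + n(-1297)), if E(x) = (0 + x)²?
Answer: I*√6913/2 ≈ 41.572*I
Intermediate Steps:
E(x) = x²
h(l) = -6 + l/4 (h(l) = -6 + ((2*(-1)²)*l)/8 = -6 + ((2*1)*l)/8 = -6 + (2*l)/8 = -6 + l/4)
√(h(-1701) + n(-1297)) = √((-6 + (¼)*(-1701)) - 1297) = √((-6 - 1701/4) - 1297) = √(-1725/4 - 1297) = √(-6913/4) = I*√6913/2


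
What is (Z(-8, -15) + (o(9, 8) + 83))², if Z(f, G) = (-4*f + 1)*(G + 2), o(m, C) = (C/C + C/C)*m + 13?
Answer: 99225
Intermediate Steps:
o(m, C) = 13 + 2*m (o(m, C) = (1 + 1)*m + 13 = 2*m + 13 = 13 + 2*m)
Z(f, G) = (1 - 4*f)*(2 + G)
(Z(-8, -15) + (o(9, 8) + 83))² = ((2 - 15 - 8*(-8) - 4*(-15)*(-8)) + ((13 + 2*9) + 83))² = ((2 - 15 + 64 - 480) + ((13 + 18) + 83))² = (-429 + (31 + 83))² = (-429 + 114)² = (-315)² = 99225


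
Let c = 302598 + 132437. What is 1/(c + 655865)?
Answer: 1/1090900 ≈ 9.1667e-7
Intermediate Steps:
c = 435035
1/(c + 655865) = 1/(435035 + 655865) = 1/1090900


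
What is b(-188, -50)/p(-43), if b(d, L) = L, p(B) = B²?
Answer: -50/1849 ≈ -0.027042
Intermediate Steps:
b(-188, -50)/p(-43) = -50/((-43)²) = -50/1849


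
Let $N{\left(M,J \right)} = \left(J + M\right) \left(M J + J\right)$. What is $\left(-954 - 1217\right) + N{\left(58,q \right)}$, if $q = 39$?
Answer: $221026$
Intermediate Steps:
$N{\left(M,J \right)} = \left(J + M\right) \left(J + J M\right)$ ($N{\left(M,J \right)} = \left(J + M\right) \left(J M + J\right) = \left(J + M\right) \left(J + J M\right)$)
$\left(-954 - 1217\right) + N{\left(58,q \right)} = \left(-954 - 1217\right) + 39 \left(39 + 58 + 58^{2} + 39 \cdot 58\right) = -2171 + 39 \left(39 + 58 + 3364 + 2262\right) = -2171 + 39 \cdot 5723 = -2171 + 223197 = 221026$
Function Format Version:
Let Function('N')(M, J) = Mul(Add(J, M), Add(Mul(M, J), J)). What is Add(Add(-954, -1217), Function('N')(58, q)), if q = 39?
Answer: 221026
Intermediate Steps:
Function('N')(M, J) = Mul(Add(J, M), Add(J, Mul(J, M))) (Function('N')(M, J) = Mul(Add(J, M), Add(Mul(J, M), J)) = Mul(Add(J, M), Add(J, Mul(J, M))))
Add(Add(-954, -1217), Function('N')(58, q)) = Add(Add(-954, -1217), Mul(39, Add(39, 58, Pow(58, 2), Mul(39, 58)))) = Add(-2171, Mul(39, Add(39, 58, 3364, 2262))) = Add(-2171, Mul(39, 5723)) = Add(-2171, 223197) = 221026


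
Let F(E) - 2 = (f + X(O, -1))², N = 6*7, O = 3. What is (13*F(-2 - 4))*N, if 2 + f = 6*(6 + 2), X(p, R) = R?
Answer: 1106742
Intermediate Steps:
f = 46 (f = -2 + 6*(6 + 2) = -2 + 6*8 = -2 + 48 = 46)
N = 42
F(E) = 2027 (F(E) = 2 + (46 - 1)² = 2 + 45² = 2 + 2025 = 2027)
(13*F(-2 - 4))*N = (13*2027)*42 = 26351*42 = 1106742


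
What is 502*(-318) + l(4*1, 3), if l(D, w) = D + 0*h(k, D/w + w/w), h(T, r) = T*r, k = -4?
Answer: -159632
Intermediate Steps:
l(D, w) = D (l(D, w) = D + 0*(-4*(D/w + w/w)) = D + 0*(-4*(D/w + 1)) = D + 0*(-4*(1 + D/w)) = D + 0*(-4 - 4*D/w) = D + 0 = D)
502*(-318) + l(4*1, 3) = 502*(-318) + 4*1 = -159636 + 4 = -159632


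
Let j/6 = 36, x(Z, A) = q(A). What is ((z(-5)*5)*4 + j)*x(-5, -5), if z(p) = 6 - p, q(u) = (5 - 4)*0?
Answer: 0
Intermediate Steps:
q(u) = 0 (q(u) = 1*0 = 0)
x(Z, A) = 0
j = 216 (j = 6*36 = 216)
((z(-5)*5)*4 + j)*x(-5, -5) = (((6 - 1*(-5))*5)*4 + 216)*0 = (((6 + 5)*5)*4 + 216)*0 = ((11*5)*4 + 216)*0 = (55*4 + 216)*0 = (220 + 216)*0 = 436*0 = 0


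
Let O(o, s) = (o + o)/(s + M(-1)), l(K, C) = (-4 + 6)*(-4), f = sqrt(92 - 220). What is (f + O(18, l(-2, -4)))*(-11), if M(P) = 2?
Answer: 66 - 88*I*sqrt(2) ≈ 66.0 - 124.45*I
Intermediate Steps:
f = 8*I*sqrt(2) (f = sqrt(-128) = 8*I*sqrt(2) ≈ 11.314*I)
l(K, C) = -8 (l(K, C) = 2*(-4) = -8)
O(o, s) = 2*o/(2 + s) (O(o, s) = (o + o)/(s + 2) = (2*o)/(2 + s) = 2*o/(2 + s))
(f + O(18, l(-2, -4)))*(-11) = (8*I*sqrt(2) + 2*18/(2 - 8))*(-11) = (8*I*sqrt(2) + 2*18/(-6))*(-11) = (8*I*sqrt(2) + 2*18*(-1/6))*(-11) = (8*I*sqrt(2) - 6)*(-11) = (-6 + 8*I*sqrt(2))*(-11) = 66 - 88*I*sqrt(2)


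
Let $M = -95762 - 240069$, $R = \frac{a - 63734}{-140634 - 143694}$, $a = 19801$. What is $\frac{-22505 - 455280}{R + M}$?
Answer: $\frac{1598207688}{1123366031} \approx 1.4227$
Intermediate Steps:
$R = \frac{43933}{284328}$ ($R = \frac{19801 - 63734}{-140634 - 143694} = - \frac{43933}{-284328} = \left(-43933\right) \left(- \frac{1}{284328}\right) = \frac{43933}{284328} \approx 0.15452$)
$M = -335831$
$\frac{-22505 - 455280}{R + M} = \frac{-22505 - 455280}{\frac{43933}{284328} - 335831} = \frac{-22505 - 455280}{- \frac{95486112635}{284328}} = \left(-477785\right) \left(- \frac{284328}{95486112635}\right) = \frac{1598207688}{1123366031}$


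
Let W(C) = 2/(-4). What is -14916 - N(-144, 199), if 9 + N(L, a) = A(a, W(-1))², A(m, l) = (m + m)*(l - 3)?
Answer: -1955356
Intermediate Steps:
W(C) = -½ (W(C) = 2*(-¼) = -½)
A(m, l) = 2*m*(-3 + l) (A(m, l) = (2*m)*(-3 + l) = 2*m*(-3 + l))
N(L, a) = -9 + 49*a² (N(L, a) = -9 + (2*a*(-3 - ½))² = -9 + (2*a*(-7/2))² = -9 + (-7*a)² = -9 + 49*a²)
-14916 - N(-144, 199) = -14916 - (-9 + 49*199²) = -14916 - (-9 + 49*39601) = -14916 - (-9 + 1940449) = -14916 - 1*1940440 = -14916 - 1940440 = -1955356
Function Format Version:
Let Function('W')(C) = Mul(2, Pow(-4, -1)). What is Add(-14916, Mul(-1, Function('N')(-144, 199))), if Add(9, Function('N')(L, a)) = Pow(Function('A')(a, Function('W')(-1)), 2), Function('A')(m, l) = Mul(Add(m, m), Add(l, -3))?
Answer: -1955356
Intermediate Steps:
Function('W')(C) = Rational(-1, 2) (Function('W')(C) = Mul(2, Rational(-1, 4)) = Rational(-1, 2))
Function('A')(m, l) = Mul(2, m, Add(-3, l)) (Function('A')(m, l) = Mul(Mul(2, m), Add(-3, l)) = Mul(2, m, Add(-3, l)))
Function('N')(L, a) = Add(-9, Mul(49, Pow(a, 2))) (Function('N')(L, a) = Add(-9, Pow(Mul(2, a, Add(-3, Rational(-1, 2))), 2)) = Add(-9, Pow(Mul(2, a, Rational(-7, 2)), 2)) = Add(-9, Pow(Mul(-7, a), 2)) = Add(-9, Mul(49, Pow(a, 2))))
Add(-14916, Mul(-1, Function('N')(-144, 199))) = Add(-14916, Mul(-1, Add(-9, Mul(49, Pow(199, 2))))) = Add(-14916, Mul(-1, Add(-9, Mul(49, 39601)))) = Add(-14916, Mul(-1, Add(-9, 1940449))) = Add(-14916, Mul(-1, 1940440)) = Add(-14916, -1940440) = -1955356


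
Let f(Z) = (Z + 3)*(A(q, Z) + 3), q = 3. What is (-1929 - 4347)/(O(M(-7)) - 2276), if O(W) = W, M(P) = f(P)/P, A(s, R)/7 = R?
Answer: 3661/1343 ≈ 2.7260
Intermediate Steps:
A(s, R) = 7*R
f(Z) = (3 + Z)*(3 + 7*Z) (f(Z) = (Z + 3)*(7*Z + 3) = (3 + Z)*(3 + 7*Z))
M(P) = (9 + 7*P² + 24*P)/P
(-1929 - 4347)/(O(M(-7)) - 2276) = (-1929 - 4347)/((24 + 7*(-7) + 9/(-7)) - 2276) = -6276/((24 - 49 + 9*(-⅐)) - 2276) = -6276/((24 - 49 - 9/7) - 2276) = -6276/(-184/7 - 2276) = -6276/(-16116/7) = -6276*(-7/16116) = 3661/1343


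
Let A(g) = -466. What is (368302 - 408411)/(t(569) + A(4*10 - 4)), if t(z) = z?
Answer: -40109/103 ≈ -389.41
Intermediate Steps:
(368302 - 408411)/(t(569) + A(4*10 - 4)) = (368302 - 408411)/(569 - 466) = -40109/103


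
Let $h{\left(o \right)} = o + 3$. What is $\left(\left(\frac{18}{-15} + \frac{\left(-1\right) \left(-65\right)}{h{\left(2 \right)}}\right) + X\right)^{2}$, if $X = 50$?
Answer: $\frac{95481}{25} \approx 3819.2$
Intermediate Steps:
$h{\left(o \right)} = 3 + o$
$\left(\left(\frac{18}{-15} + \frac{\left(-1\right) \left(-65\right)}{h{\left(2 \right)}}\right) + X\right)^{2} = \left(\left(\frac{18}{-15} + \frac{\left(-1\right) \left(-65\right)}{3 + 2}\right) + 50\right)^{2} = \left(\left(18 \left(- \frac{1}{15}\right) + \frac{65}{5}\right) + 50\right)^{2} = \left(\left(- \frac{6}{5} + 65 \cdot \frac{1}{5}\right) + 50\right)^{2} = \left(\left(- \frac{6}{5} + 13\right) + 50\right)^{2} = \left(\frac{59}{5} + 50\right)^{2} = \left(\frac{309}{5}\right)^{2} = \frac{95481}{25}$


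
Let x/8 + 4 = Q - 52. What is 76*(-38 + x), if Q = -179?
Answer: -145768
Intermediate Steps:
x = -1880 (x = -32 + 8*(-179 - 52) = -32 + 8*(-231) = -32 - 1848 = -1880)
76*(-38 + x) = 76*(-38 - 1880) = 76*(-1918) = -145768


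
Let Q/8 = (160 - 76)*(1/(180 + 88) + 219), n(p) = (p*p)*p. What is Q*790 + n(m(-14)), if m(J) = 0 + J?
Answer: 7789551112/67 ≈ 1.1626e+8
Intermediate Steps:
m(J) = J
n(p) = p**3 (n(p) = p**2*p = p**3)
Q = 9860424/67 (Q = 8*((160 - 76)*(1/(180 + 88) + 219)) = 8*(84*(1/268 + 219)) = 8*(84*(58693/268)) = 8*(1232553/67) = 9860424/67 ≈ 1.4717e+5)
Q*790 + n(m(-14)) = (9860424/67)*790 + (-14)**3 = 7789734960/67 - 2744 = 7789551112/67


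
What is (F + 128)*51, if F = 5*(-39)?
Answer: -3417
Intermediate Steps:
F = -195
(F + 128)*51 = (-195 + 128)*51 = -67*51 = -3417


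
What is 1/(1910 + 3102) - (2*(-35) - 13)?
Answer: 415997/5012 ≈ 83.000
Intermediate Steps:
1/(1910 + 3102) - (2*(-35) - 13) = 1/5012 - (-70 - 13) = 1/5012 - 1*(-83) = 1/5012 + 83 = 415997/5012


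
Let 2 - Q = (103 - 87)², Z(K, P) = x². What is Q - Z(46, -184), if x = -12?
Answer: -398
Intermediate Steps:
Z(K, P) = 144 (Z(K, P) = (-12)² = 144)
Q = -254 (Q = 2 - (103 - 87)² = 2 - 1*16² = 2 - 1*256 = 2 - 256 = -254)
Q - Z(46, -184) = -254 - 1*144 = -254 - 144 = -398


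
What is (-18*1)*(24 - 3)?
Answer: -378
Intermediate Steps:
(-18*1)*(24 - 3) = -18*21 = -378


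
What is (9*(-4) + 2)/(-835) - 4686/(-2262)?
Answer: 664953/314795 ≈ 2.1123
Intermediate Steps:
(9*(-4) + 2)/(-835) - 4686/(-2262) = (-36 + 2)*(-1/835) - 4686*(-1/2262) = -34*(-1/835) + 781/377 = 34/835 + 781/377 = 664953/314795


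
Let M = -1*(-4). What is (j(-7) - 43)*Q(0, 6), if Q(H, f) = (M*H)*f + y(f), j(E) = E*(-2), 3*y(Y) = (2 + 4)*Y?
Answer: -348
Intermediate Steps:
M = 4
y(Y) = 2*Y (y(Y) = ((2 + 4)*Y)/3 = (6*Y)/3 = 2*Y)
j(E) = -2*E
Q(H, f) = 2*f + 4*H*f (Q(H, f) = (4*H)*f + 2*f = 4*H*f + 2*f = 2*f + 4*H*f)
(j(-7) - 43)*Q(0, 6) = (-2*(-7) - 43)*(2*6*(1 + 2*0)) = (14 - 43)*(2*6*(1 + 0)) = -58*6 = -29*12 = -348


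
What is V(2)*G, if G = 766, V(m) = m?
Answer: 1532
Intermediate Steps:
V(2)*G = 2*766 = 1532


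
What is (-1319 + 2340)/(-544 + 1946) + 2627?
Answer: 3684075/1402 ≈ 2627.7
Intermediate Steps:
(-1319 + 2340)/(-544 + 1946) + 2627 = 1021/1402 + 2627 = 3684075/1402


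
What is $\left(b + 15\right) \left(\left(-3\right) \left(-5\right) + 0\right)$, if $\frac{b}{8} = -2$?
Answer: $-15$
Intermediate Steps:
$b = -16$ ($b = 8 \left(-2\right) = -16$)
$\left(b + 15\right) \left(\left(-3\right) \left(-5\right) + 0\right) = \left(-16 + 15\right) \left(\left(-3\right) \left(-5\right) + 0\right) = - (15 + 0) = \left(-1\right) 15 = -15$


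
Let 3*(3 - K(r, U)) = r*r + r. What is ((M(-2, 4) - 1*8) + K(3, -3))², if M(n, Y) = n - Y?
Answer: 225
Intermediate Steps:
K(r, U) = 3 - r/3 - r²/3 (K(r, U) = 3 - (r*r + r)/3 = 3 - (r² + r)/3 = 3 - (r + r²)/3 = 3 + (-r/3 - r²/3) = 3 - r/3 - r²/3)
((M(-2, 4) - 1*8) + K(3, -3))² = (((-2 - 1*4) - 1*8) + (3 - ⅓*3 - ⅓*3²))² = (((-2 - 4) - 8) + (3 - 1 - ⅓*9))² = ((-6 - 8) + (3 - 1 - 3))² = (-14 - 1)² = (-15)² = 225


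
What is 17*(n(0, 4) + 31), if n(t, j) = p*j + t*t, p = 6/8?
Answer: 578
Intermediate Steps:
p = ¾ (p = 6*(⅛) = ¾ ≈ 0.75000)
n(t, j) = t² + 3*j/4 (n(t, j) = 3*j/4 + t*t = 3*j/4 + t² = t² + 3*j/4)
17*(n(0, 4) + 31) = 17*((0² + (¾)*4) + 31) = 17*((0 + 3) + 31) = 17*(3 + 31) = 17*34 = 578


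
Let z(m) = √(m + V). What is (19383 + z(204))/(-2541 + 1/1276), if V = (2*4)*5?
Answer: -24732708/3242315 - 2552*√61/3242315 ≈ -7.6342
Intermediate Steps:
V = 40 (V = 8*5 = 40)
z(m) = √(40 + m) (z(m) = √(m + 40) = √(40 + m))
(19383 + z(204))/(-2541 + 1/1276) = (19383 + √(40 + 204))/(-2541 + 1/1276) = (19383 + √244)/(-2541 + 1/1276) = (19383 + 2*√61)/(-3242315/1276) = (19383 + 2*√61)*(-1276/3242315) = -24732708/3242315 - 2552*√61/3242315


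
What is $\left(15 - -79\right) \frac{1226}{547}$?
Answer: $\frac{115244}{547} \approx 210.68$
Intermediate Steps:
$\left(15 - -79\right) \frac{1226}{547} = \left(15 + 79\right) 1226 \cdot \frac{1}{547} = 94 \cdot \frac{1226}{547} = \frac{115244}{547}$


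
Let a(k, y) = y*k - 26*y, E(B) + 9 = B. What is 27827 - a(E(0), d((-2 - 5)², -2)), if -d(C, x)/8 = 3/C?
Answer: 194669/7 ≈ 27810.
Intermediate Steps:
d(C, x) = -24/C
E(B) = -9 + B
a(k, y) = -26*y + k*y (a(k, y) = k*y - 26*y = -26*y + k*y)
27827 - a(E(0), d((-2 - 5)², -2)) = 27827 - (-24/(-2 - 5)²)*(-26 + (-9 + 0)) = 27827 - (-24/((-7)²))*(-26 - 9) = 27827 - (-24/49)*(-35) = 27827 - (-24*1/49)*(-35) = 27827 - (-24)*(-35)/49 = 27827 - 1*120/7 = 27827 - 120/7 = 194669/7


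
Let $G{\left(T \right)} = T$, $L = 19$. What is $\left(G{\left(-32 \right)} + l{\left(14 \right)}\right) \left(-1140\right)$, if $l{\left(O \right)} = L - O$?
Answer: $30780$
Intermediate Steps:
$l{\left(O \right)} = 19 - O$
$\left(G{\left(-32 \right)} + l{\left(14 \right)}\right) \left(-1140\right) = \left(-32 + \left(19 - 14\right)\right) \left(-1140\right) = \left(-32 + 5\right) \left(-1140\right) = \left(-27\right) \left(-1140\right) = 30780$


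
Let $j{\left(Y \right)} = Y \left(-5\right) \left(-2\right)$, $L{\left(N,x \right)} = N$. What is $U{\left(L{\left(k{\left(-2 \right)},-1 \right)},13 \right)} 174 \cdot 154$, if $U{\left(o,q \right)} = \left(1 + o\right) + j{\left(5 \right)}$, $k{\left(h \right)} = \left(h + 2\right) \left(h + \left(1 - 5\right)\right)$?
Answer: $1366596$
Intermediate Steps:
$k{\left(h \right)} = \left(-4 + h\right) \left(2 + h\right)$ ($k{\left(h \right)} = \left(2 + h\right) \left(h + \left(1 - 5\right)\right) = \left(2 + h\right) \left(h - 4\right) = \left(2 + h\right) \left(-4 + h\right) = \left(-4 + h\right) \left(2 + h\right)$)
$j{\left(Y \right)} = 10 Y$ ($j{\left(Y \right)} = - 5 Y \left(-2\right) = 10 Y$)
$U{\left(o,q \right)} = 51 + o$ ($U{\left(o,q \right)} = \left(1 + o\right) + 10 \cdot 5 = \left(1 + o\right) + 50 = 51 + o$)
$U{\left(L{\left(k{\left(-2 \right)},-1 \right)},13 \right)} 174 \cdot 154 = \left(51 - \left(4 - 4\right)\right) 174 \cdot 154 = \left(51 + \left(-8 + 4 + 4\right)\right) 174 \cdot 154 = \left(51 + 0\right) 174 \cdot 154 = 51 \cdot 174 \cdot 154 = 8874 \cdot 154 = 1366596$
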